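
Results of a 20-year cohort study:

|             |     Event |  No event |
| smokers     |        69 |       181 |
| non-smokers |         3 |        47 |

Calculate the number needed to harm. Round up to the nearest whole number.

risk, smokers = 69/250 = 0.276000
risk, non-smokers = 3/50 = 0.060000
absolute risk difference = 0.216000
1 / 0.216000 = 4.630 → round up → 5

NNH = 5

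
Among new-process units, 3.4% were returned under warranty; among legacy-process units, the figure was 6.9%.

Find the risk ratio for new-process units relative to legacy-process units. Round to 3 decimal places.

RR = 0.03400 / 0.06900 = 0.493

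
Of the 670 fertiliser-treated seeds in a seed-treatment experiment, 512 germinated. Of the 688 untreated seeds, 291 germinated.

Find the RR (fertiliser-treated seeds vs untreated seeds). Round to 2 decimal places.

risk, fertiliser-treated seeds = 512/670 = 0.7642
risk, untreated seeds = 291/688 = 0.4230
RR = 0.7642 / 0.4230 = 1.81

RR: 1.81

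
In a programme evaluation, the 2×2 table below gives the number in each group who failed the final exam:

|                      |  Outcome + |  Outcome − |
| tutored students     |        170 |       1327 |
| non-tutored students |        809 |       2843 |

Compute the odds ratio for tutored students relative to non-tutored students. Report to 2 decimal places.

odds, tutored students = 170/1327 = 0.1281
odds, non-tutored students = 809/2843 = 0.2846
OR = 0.1281 / 0.2846 = 0.45

OR = 0.45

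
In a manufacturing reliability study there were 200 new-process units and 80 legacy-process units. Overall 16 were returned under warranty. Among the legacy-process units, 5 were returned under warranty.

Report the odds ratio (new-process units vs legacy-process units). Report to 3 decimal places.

OR: 0.873

new-process units with the outcome: 16 − 5 = 11
new-process units without the outcome: 200 − 11 = 189
legacy-process units without the outcome: 80 − 5 = 75
odds, new-process units = 11/189 = 0.0582
odds, legacy-process units = 5/75 = 0.0667
OR = 0.0582 / 0.0667 = 0.873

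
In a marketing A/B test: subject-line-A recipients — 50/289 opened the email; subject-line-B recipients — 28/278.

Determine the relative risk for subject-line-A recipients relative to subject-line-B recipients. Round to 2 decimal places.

1.72

risk, subject-line-A recipients = 50/289 = 0.1730
risk, subject-line-B recipients = 28/278 = 0.1007
RR = 0.1730 / 0.1007 = 1.72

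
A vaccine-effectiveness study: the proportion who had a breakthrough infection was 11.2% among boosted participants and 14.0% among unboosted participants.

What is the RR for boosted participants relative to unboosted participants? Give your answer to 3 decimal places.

RR = 0.1120 / 0.1400 = 0.800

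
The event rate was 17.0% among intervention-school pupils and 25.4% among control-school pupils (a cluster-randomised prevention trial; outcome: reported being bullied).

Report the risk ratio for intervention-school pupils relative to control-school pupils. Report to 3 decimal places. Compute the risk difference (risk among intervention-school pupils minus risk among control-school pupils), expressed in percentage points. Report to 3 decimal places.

RR = 0.1700 / 0.2540 = 0.669
risk difference = 0.1700 − 0.2540 = -0.0840 → -8.400 percentage points

RR = 0.669; RD = -8.400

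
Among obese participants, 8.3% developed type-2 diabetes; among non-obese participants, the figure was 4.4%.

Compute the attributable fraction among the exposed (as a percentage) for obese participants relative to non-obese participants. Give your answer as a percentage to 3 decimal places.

AR% = (0.08300 − 0.04400) / 0.08300 = 0.4699 → 46.988%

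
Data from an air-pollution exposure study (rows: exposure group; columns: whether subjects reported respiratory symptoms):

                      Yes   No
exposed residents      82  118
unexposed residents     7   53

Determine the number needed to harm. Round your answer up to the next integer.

NNH: 4

risk, exposed residents = 82/200 = 0.410000
risk, unexposed residents = 7/60 = 0.116667
absolute risk difference = 0.293333
1 / 0.293333 = 3.409 → round up → 4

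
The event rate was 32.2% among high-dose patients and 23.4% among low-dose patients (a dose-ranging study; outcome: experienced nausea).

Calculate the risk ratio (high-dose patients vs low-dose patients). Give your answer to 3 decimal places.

RR = 0.3220 / 0.2340 = 1.376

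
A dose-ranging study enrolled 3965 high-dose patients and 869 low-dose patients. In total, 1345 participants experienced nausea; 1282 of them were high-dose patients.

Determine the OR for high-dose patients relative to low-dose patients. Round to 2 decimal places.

OR: 6.11

high-dose patients without the outcome: 3965 − 1282 = 2683
low-dose patients with the outcome: 1345 − 1282 = 63
low-dose patients without the outcome: 869 − 63 = 806
odds, high-dose patients = 1282/2683 = 0.4778
odds, low-dose patients = 63/806 = 0.0782
OR = 0.4778 / 0.0782 = 6.11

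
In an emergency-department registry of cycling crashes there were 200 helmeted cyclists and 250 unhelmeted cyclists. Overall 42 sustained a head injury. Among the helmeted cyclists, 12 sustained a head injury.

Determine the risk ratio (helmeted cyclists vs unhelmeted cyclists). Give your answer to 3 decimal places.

helmeted cyclists without the outcome: 200 − 12 = 188
unhelmeted cyclists with the outcome: 42 − 12 = 30
unhelmeted cyclists without the outcome: 250 − 30 = 220
risk, helmeted cyclists = 12/200 = 0.0600
risk, unhelmeted cyclists = 30/250 = 0.1200
RR = 0.0600 / 0.1200 = 0.500

RR = 0.500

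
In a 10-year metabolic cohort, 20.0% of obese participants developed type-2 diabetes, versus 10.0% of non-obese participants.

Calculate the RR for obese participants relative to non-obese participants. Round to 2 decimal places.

RR = 0.2000 / 0.1000 = 2.00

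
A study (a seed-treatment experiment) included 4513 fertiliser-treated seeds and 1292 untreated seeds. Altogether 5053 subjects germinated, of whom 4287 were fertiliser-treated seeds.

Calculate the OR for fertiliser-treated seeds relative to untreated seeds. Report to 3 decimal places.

fertiliser-treated seeds without the outcome: 4513 − 4287 = 226
untreated seeds with the outcome: 5053 − 4287 = 766
untreated seeds without the outcome: 1292 − 766 = 526
OR = (4287 × 526) / (226 × 766) = 2254962/173116 ≈ 13.026

OR ≈ 13.026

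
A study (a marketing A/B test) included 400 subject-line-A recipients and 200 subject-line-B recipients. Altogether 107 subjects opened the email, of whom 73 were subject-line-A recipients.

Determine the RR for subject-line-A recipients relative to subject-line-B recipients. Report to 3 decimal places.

RR = 1.074

subject-line-A recipients without the outcome: 400 − 73 = 327
subject-line-B recipients with the outcome: 107 − 73 = 34
subject-line-B recipients without the outcome: 200 − 34 = 166
risk, subject-line-A recipients = 73/400 = 0.1825
risk, subject-line-B recipients = 34/200 = 0.1700
RR = 0.1825 / 0.1700 = 1.074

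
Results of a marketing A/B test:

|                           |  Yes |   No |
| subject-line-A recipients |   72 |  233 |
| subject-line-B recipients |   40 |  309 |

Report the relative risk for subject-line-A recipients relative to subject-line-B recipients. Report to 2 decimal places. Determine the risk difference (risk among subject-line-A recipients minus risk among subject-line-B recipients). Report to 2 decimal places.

risk, subject-line-A recipients = 72/305 = 0.2361
risk, subject-line-B recipients = 40/349 = 0.1146
RR = 0.2361 / 0.1146 = 2.06
risk difference = 0.2361 − 0.1146 = 0.12

RR = 2.06; RD = 0.12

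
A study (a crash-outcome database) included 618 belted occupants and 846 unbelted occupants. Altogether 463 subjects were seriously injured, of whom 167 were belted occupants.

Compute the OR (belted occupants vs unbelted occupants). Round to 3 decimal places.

belted occupants without the outcome: 618 − 167 = 451
unbelted occupants with the outcome: 463 − 167 = 296
unbelted occupants without the outcome: 846 − 296 = 550
OR = (167 × 550) / (451 × 296) = 91850/133496 ≈ 0.688

OR = 0.688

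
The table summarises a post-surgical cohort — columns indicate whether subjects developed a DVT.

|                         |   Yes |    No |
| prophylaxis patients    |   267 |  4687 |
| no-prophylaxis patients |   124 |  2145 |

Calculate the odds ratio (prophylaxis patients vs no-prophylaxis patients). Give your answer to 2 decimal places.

OR = (267 × 2145) / (4687 × 124) = 572715/581188 ≈ 0.99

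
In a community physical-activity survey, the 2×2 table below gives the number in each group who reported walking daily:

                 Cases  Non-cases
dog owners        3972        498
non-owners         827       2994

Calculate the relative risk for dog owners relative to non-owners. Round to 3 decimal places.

RR ≈ 4.106

risk, dog owners = 3972/4470 = 0.8886
risk, non-owners = 827/3821 = 0.2164
RR = 0.8886 / 0.2164 = 4.106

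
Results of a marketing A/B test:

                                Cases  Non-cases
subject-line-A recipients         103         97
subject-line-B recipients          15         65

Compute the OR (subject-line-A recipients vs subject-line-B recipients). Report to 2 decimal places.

4.60

odds, subject-line-A recipients = 103/97 = 1.0619
odds, subject-line-B recipients = 15/65 = 0.2308
OR = 1.0619 / 0.2308 = 4.60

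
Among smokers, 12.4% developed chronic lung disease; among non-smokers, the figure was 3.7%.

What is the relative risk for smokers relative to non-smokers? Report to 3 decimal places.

RR = 0.12400 / 0.03700 = 3.351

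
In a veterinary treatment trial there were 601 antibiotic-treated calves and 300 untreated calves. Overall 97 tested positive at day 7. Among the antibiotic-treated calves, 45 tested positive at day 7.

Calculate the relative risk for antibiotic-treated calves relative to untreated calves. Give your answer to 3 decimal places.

antibiotic-treated calves without the outcome: 601 − 45 = 556
untreated calves with the outcome: 97 − 45 = 52
untreated calves without the outcome: 300 − 52 = 248
risk, antibiotic-treated calves = 45/601 = 0.0749
risk, untreated calves = 52/300 = 0.1733
RR = 0.0749 / 0.1733 = 0.432

0.432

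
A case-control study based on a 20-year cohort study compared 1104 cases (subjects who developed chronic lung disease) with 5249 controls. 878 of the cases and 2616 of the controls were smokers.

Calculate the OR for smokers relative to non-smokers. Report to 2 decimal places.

odds, smokers = 878/2616 = 0.3356
odds, non-smokers = 226/2633 = 0.0858
OR = 0.3356 / 0.0858 = 3.91

3.91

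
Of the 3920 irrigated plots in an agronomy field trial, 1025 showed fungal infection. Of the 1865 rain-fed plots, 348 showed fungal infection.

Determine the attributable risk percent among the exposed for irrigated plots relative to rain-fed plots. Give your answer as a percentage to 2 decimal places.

risk, irrigated plots = 1025/3920 = 0.2615
risk, rain-fed plots = 348/1865 = 0.1866
AR% = (0.2615 − 0.1866) / 0.2615 = 0.2864 → 28.64%

28.64%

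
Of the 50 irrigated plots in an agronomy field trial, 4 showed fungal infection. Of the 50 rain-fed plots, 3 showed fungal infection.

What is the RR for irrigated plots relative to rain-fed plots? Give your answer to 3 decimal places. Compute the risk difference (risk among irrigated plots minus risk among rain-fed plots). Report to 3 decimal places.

RR = 1.333; RD = 0.020

risk, irrigated plots = 4/50 = 0.0800
risk, rain-fed plots = 3/50 = 0.0600
RR = 0.0800 / 0.0600 = 1.333
risk difference = 0.0800 − 0.0600 = 0.020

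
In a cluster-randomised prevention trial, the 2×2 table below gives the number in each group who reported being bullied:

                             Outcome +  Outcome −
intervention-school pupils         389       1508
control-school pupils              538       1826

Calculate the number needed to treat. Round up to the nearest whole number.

NNT = 45

risk, intervention-school pupils = 389/1897 = 0.205061
risk, control-school pupils = 538/2364 = 0.227580
absolute risk difference = 0.022520
1 / 0.022520 = 44.405 → round up → 45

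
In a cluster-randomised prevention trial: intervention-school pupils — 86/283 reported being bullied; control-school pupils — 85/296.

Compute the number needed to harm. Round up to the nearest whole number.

60

risk, intervention-school pupils = 86/283 = 0.303887
risk, control-school pupils = 85/296 = 0.287162
absolute risk difference = 0.016725
1 / 0.016725 = 59.791 → round up → 60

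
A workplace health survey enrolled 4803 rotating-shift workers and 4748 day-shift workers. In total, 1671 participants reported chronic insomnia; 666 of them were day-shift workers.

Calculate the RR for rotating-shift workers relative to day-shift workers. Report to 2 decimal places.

rotating-shift workers with the outcome: 1671 − 666 = 1005
rotating-shift workers without the outcome: 4803 − 1005 = 3798
day-shift workers without the outcome: 4748 − 666 = 4082
risk, rotating-shift workers = 1005/4803 = 0.2092
risk, day-shift workers = 666/4748 = 0.1403
RR = 0.2092 / 0.1403 = 1.49

1.49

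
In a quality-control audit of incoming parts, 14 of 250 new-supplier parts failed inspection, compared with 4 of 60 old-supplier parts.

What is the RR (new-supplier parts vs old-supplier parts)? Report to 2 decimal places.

RR = 0.84

risk, new-supplier parts = 14/250 = 0.0560
risk, old-supplier parts = 4/60 = 0.0667
RR = 0.0560 / 0.0667 = 0.84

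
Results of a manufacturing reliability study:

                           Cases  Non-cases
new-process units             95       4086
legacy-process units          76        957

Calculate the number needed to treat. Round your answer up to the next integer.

20

risk, new-process units = 95/4181 = 0.022722
risk, legacy-process units = 76/1033 = 0.073572
absolute risk difference = 0.050850
1 / 0.050850 = 19.666 → round up → 20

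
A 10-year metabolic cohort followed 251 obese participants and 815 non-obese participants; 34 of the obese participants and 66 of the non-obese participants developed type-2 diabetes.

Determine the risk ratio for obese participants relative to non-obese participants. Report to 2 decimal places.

risk, obese participants = 34/251 = 0.1355
risk, non-obese participants = 66/815 = 0.0810
RR = 0.1355 / 0.0810 = 1.67

1.67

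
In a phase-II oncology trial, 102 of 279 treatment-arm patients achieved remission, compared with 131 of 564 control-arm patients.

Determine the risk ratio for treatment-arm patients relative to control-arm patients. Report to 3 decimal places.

RR = 1.574

risk, treatment-arm patients = 102/279 = 0.3656
risk, control-arm patients = 131/564 = 0.2323
RR = 0.3656 / 0.2323 = 1.574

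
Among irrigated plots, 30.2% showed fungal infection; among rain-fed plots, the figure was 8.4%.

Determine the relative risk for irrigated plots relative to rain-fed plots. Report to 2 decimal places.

RR = 0.3020 / 0.0840 = 3.60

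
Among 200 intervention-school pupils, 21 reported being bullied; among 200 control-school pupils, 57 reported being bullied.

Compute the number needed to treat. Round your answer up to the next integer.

6

risk, intervention-school pupils = 21/200 = 0.105000
risk, control-school pupils = 57/200 = 0.285000
absolute risk difference = 0.180000
1 / 0.180000 = 5.556 → round up → 6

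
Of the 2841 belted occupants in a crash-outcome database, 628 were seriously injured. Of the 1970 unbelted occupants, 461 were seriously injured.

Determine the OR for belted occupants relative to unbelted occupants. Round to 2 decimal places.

OR = (628 × 1509) / (2213 × 461) = 947652/1020193 ≈ 0.93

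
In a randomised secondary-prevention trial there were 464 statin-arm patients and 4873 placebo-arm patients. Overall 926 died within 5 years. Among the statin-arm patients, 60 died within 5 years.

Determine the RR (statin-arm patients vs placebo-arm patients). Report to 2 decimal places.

RR ≈ 0.73

statin-arm patients without the outcome: 464 − 60 = 404
placebo-arm patients with the outcome: 926 − 60 = 866
placebo-arm patients without the outcome: 4873 − 866 = 4007
risk, statin-arm patients = 60/464 = 0.1293
risk, placebo-arm patients = 866/4873 = 0.1777
RR = 0.1293 / 0.1777 = 0.73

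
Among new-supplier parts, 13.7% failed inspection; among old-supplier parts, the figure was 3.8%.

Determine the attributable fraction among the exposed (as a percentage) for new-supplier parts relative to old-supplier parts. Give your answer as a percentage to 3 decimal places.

AR% = (0.13700 − 0.03800) / 0.13700 = 0.7226 → 72.263%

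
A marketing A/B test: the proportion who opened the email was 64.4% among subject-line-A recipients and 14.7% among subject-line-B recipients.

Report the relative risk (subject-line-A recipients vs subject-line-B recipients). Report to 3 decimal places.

RR = 0.6440 / 0.1470 = 4.381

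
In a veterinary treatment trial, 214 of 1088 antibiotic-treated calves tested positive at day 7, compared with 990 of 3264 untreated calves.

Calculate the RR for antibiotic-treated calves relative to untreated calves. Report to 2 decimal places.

RR = 0.65

risk, antibiotic-treated calves = 214/1088 = 0.1967
risk, untreated calves = 990/3264 = 0.3033
RR = 0.1967 / 0.3033 = 0.65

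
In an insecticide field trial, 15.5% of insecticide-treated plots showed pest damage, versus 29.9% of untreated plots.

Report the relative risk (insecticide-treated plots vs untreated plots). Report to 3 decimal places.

RR = 0.1550 / 0.2990 = 0.518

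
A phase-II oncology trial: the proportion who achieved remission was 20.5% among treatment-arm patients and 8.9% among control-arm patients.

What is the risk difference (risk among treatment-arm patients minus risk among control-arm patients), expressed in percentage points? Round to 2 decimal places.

risk difference = 0.2050 − 0.0890 = 0.1160 → 11.60 percentage points

11.60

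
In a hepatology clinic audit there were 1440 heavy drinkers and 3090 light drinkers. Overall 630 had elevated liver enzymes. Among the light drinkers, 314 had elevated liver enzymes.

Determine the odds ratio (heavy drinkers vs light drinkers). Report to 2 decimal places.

heavy drinkers with the outcome: 630 − 314 = 316
heavy drinkers without the outcome: 1440 − 316 = 1124
light drinkers without the outcome: 3090 − 314 = 2776
odds, heavy drinkers = 316/1124 = 0.2811
odds, light drinkers = 314/2776 = 0.1131
OR = 0.2811 / 0.1131 = 2.49

2.49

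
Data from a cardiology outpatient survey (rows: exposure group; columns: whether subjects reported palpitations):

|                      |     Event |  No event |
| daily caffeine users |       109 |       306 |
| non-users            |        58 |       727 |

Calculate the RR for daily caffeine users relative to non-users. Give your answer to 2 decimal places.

risk, daily caffeine users = 109/415 = 0.2627
risk, non-users = 58/785 = 0.0739
RR = 0.2627 / 0.0739 = 3.55

RR = 3.55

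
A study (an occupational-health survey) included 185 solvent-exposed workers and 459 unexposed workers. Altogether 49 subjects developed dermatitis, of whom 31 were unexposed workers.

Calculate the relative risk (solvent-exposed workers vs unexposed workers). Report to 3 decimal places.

1.441

solvent-exposed workers with the outcome: 49 − 31 = 18
solvent-exposed workers without the outcome: 185 − 18 = 167
unexposed workers without the outcome: 459 − 31 = 428
risk, solvent-exposed workers = 18/185 = 0.0973
risk, unexposed workers = 31/459 = 0.0675
RR = 0.0973 / 0.0675 = 1.441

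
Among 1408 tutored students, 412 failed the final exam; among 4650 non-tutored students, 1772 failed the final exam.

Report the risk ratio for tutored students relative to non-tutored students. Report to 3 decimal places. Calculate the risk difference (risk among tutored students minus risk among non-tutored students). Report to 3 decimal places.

risk, tutored students = 412/1408 = 0.2926
risk, non-tutored students = 1772/4650 = 0.3811
RR = 0.2926 / 0.3811 = 0.768
risk difference = 0.2926 − 0.3811 = -0.088

RR = 0.768; RD = -0.088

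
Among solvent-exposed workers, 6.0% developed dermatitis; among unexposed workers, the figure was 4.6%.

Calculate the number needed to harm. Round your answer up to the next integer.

absolute risk difference = 0.014000
1 / 0.014000 = 71.429 → round up → 72

72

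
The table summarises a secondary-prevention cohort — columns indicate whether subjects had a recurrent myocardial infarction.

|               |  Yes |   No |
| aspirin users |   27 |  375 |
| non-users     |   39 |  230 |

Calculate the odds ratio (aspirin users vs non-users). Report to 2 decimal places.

0.42

odds, aspirin users = 27/375 = 0.0720
odds, non-users = 39/230 = 0.1696
OR = 0.0720 / 0.1696 = 0.42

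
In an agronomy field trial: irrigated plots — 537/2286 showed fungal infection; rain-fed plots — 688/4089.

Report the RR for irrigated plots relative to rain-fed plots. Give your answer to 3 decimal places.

RR ≈ 1.396

risk, irrigated plots = 537/2286 = 0.2349
risk, rain-fed plots = 688/4089 = 0.1683
RR = 0.2349 / 0.1683 = 1.396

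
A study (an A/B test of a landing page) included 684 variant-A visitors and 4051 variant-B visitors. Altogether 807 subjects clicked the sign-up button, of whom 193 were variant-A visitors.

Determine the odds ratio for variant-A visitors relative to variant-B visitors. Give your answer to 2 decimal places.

variant-A visitors without the outcome: 684 − 193 = 491
variant-B visitors with the outcome: 807 − 193 = 614
variant-B visitors without the outcome: 4051 − 614 = 3437
OR = (193 × 3437) / (491 × 614) = 663341/301474 ≈ 2.20

2.20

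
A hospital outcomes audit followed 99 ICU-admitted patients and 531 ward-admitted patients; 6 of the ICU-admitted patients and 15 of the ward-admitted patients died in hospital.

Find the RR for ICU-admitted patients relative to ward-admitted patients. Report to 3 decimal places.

2.145

risk, ICU-admitted patients = 6/99 = 0.06061
risk, ward-admitted patients = 15/531 = 0.02825
RR = 0.06061 / 0.02825 = 2.145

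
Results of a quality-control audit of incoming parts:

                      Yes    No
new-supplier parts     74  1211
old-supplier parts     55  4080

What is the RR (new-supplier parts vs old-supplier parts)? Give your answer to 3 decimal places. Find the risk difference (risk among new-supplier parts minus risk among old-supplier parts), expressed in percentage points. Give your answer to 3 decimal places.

risk, new-supplier parts = 74/1285 = 0.05759
risk, old-supplier parts = 55/4135 = 0.01330
RR = 0.05759 / 0.01330 = 4.330
risk difference = 0.05759 − 0.01330 = 0.04429 → 4.429 percentage points

RR = 4.330; RD = 4.429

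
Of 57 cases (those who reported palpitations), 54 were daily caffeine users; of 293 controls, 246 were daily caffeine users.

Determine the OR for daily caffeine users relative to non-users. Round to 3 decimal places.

OR = (54 × 47) / (246 × 3) = 2538/738 ≈ 3.439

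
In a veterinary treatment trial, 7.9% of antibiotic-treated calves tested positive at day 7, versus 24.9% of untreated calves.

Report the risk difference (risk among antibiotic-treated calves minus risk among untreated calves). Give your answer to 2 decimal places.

risk difference = 0.0790 − 0.2490 = -0.17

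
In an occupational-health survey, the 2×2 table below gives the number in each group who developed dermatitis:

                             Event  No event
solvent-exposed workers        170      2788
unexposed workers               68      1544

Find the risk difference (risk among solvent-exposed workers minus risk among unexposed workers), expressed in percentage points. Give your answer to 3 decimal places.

risk, solvent-exposed workers = 170/2958 = 0.05747
risk, unexposed workers = 68/1612 = 0.04218
risk difference = 0.05747 − 0.04218 = 0.01529 → 1.529 percentage points

1.529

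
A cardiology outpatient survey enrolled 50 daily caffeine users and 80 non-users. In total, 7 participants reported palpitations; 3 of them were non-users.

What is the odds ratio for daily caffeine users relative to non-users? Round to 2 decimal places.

2.23

daily caffeine users with the outcome: 7 − 3 = 4
daily caffeine users without the outcome: 50 − 4 = 46
non-users without the outcome: 80 − 3 = 77
odds, daily caffeine users = 4/46 = 0.08696
odds, non-users = 3/77 = 0.03896
OR = 0.08696 / 0.03896 = 2.23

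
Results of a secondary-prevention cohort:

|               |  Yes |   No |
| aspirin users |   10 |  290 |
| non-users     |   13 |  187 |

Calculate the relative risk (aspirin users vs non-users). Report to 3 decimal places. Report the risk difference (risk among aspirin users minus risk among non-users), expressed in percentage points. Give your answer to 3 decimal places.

risk, aspirin users = 10/300 = 0.03333
risk, non-users = 13/200 = 0.06500
RR = 0.03333 / 0.06500 = 0.513
risk difference = 0.03333 − 0.06500 = -0.03167 → -3.167 percentage points

RR = 0.513; RD = -3.167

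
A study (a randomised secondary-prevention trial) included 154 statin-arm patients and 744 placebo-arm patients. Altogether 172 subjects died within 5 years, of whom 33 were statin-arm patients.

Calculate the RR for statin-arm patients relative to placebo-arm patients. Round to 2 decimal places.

RR = 1.15

statin-arm patients without the outcome: 154 − 33 = 121
placebo-arm patients with the outcome: 172 − 33 = 139
placebo-arm patients without the outcome: 744 − 139 = 605
risk, statin-arm patients = 33/154 = 0.2143
risk, placebo-arm patients = 139/744 = 0.1868
RR = 0.2143 / 0.1868 = 1.15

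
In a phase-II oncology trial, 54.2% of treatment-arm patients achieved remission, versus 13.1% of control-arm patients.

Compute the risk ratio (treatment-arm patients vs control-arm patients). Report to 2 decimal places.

RR = 0.5420 / 0.1310 = 4.14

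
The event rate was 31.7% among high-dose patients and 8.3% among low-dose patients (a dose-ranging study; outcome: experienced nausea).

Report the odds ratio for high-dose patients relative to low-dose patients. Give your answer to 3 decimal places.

5.128

odds, high-dose patients = 0.3170/0.6830 = 0.4641
odds, low-dose patients = 0.0830/0.9170 = 0.0905
OR = 0.4641 / 0.0905 = 5.128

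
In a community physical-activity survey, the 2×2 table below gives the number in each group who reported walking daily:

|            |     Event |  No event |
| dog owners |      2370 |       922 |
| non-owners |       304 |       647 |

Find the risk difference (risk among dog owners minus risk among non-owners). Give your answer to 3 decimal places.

RD = 0.400

risk, dog owners = 2370/3292 = 0.7199
risk, non-owners = 304/951 = 0.3197
risk difference = 0.7199 − 0.3197 = 0.400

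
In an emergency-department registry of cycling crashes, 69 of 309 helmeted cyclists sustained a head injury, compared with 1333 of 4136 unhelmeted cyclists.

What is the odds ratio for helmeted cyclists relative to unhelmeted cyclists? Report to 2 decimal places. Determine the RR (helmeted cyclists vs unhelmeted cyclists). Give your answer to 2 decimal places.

OR = 0.60; RR = 0.69

OR = (69 × 2803) / (240 × 1333) = 193407/319920 ≈ 0.60
risk, helmeted cyclists = 69/309 = 0.2233
risk, unhelmeted cyclists = 1333/4136 = 0.3223
RR = 0.2233 / 0.3223 = 0.69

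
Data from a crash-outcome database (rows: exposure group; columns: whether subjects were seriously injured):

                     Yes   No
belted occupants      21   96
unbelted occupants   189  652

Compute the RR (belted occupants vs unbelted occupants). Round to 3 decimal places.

0.799

risk, belted occupants = 21/117 = 0.1795
risk, unbelted occupants = 189/841 = 0.2247
RR = 0.1795 / 0.2247 = 0.799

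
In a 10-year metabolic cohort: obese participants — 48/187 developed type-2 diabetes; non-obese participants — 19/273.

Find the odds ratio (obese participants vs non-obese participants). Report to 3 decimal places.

OR = (48 × 254) / (139 × 19) = 12192/2641 ≈ 4.616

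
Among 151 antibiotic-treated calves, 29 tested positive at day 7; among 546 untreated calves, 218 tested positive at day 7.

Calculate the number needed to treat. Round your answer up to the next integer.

NNT = 5

risk, antibiotic-treated calves = 29/151 = 0.192053
risk, untreated calves = 218/546 = 0.399267
absolute risk difference = 0.207214
1 / 0.207214 = 4.826 → round up → 5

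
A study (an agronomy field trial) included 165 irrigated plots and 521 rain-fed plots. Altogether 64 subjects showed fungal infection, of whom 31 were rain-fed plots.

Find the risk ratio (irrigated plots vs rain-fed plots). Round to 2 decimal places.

irrigated plots with the outcome: 64 − 31 = 33
irrigated plots without the outcome: 165 − 33 = 132
rain-fed plots without the outcome: 521 − 31 = 490
risk, irrigated plots = 33/165 = 0.2000
risk, rain-fed plots = 31/521 = 0.0595
RR = 0.2000 / 0.0595 = 3.36

3.36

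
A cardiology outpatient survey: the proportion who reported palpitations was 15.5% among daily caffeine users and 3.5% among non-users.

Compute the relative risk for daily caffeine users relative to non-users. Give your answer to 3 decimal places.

RR = 0.15500 / 0.03500 = 4.429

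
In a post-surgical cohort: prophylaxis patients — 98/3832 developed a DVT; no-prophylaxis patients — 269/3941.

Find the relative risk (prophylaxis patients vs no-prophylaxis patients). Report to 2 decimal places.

risk, prophylaxis patients = 98/3832 = 0.02557
risk, no-prophylaxis patients = 269/3941 = 0.06826
RR = 0.02557 / 0.06826 = 0.37

RR: 0.37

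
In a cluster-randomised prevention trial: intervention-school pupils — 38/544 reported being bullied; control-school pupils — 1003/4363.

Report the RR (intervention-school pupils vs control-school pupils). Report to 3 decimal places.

risk, intervention-school pupils = 38/544 = 0.0699
risk, control-school pupils = 1003/4363 = 0.2299
RR = 0.0699 / 0.2299 = 0.304

0.304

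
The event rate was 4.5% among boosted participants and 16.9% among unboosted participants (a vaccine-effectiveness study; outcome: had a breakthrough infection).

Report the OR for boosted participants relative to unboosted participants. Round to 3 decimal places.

0.232

odds, boosted participants = 0.04500/0.95500 = 0.04712
odds, unboosted participants = 0.16900/0.83100 = 0.20337
OR = 0.04712 / 0.20337 = 0.232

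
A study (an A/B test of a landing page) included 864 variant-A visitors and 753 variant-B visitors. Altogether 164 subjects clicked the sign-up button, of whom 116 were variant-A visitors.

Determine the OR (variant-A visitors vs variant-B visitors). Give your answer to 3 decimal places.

variant-A visitors without the outcome: 864 − 116 = 748
variant-B visitors with the outcome: 164 − 116 = 48
variant-B visitors without the outcome: 753 − 48 = 705
odds, variant-A visitors = 116/748 = 0.1551
odds, variant-B visitors = 48/705 = 0.0681
OR = 0.1551 / 0.0681 = 2.278

2.278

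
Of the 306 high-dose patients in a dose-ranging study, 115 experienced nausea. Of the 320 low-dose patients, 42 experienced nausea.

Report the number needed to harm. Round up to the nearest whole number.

NNH ≈ 5

risk, high-dose patients = 115/306 = 0.375817
risk, low-dose patients = 42/320 = 0.131250
absolute risk difference = 0.244567
1 / 0.244567 = 4.089 → round up → 5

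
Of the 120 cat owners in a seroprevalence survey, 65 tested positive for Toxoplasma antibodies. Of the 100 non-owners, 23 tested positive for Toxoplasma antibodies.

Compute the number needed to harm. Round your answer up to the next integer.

NNH ≈ 4

risk, cat owners = 65/120 = 0.541667
risk, non-owners = 23/100 = 0.230000
absolute risk difference = 0.311667
1 / 0.311667 = 3.209 → round up → 4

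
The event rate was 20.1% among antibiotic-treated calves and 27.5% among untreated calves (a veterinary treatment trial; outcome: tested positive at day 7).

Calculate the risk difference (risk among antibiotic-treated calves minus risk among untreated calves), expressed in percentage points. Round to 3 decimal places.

risk difference = 0.2010 − 0.2750 = -0.0740 → -7.400 percentage points

-7.400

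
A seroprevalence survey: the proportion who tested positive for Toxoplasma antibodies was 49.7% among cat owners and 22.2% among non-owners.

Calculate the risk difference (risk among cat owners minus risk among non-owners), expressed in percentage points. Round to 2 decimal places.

RD: 27.50

risk difference = 0.4970 − 0.2220 = 0.2750 → 27.50 percentage points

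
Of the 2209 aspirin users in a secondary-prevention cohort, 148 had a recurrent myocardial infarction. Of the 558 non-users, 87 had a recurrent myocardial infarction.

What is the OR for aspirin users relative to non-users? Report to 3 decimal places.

OR ≈ 0.389

odds, aspirin users = 148/2061 = 0.0718
odds, non-users = 87/471 = 0.1847
OR = 0.0718 / 0.1847 = 0.389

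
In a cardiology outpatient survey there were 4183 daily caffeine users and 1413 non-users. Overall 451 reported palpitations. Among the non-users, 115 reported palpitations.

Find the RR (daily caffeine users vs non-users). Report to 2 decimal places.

RR: 0.99

daily caffeine users with the outcome: 451 − 115 = 336
daily caffeine users without the outcome: 4183 − 336 = 3847
non-users without the outcome: 1413 − 115 = 1298
risk, daily caffeine users = 336/4183 = 0.0803
risk, non-users = 115/1413 = 0.0814
RR = 0.0803 / 0.0814 = 0.99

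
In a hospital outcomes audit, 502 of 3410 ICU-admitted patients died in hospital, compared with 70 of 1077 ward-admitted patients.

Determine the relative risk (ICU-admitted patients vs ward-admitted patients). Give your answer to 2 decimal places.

RR = 2.26

risk, ICU-admitted patients = 502/3410 = 0.1472
risk, ward-admitted patients = 70/1077 = 0.0650
RR = 0.1472 / 0.0650 = 2.26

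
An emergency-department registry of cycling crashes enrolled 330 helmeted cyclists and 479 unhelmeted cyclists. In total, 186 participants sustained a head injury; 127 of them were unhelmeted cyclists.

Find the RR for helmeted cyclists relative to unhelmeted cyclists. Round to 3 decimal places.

helmeted cyclists with the outcome: 186 − 127 = 59
helmeted cyclists without the outcome: 330 − 59 = 271
unhelmeted cyclists without the outcome: 479 − 127 = 352
risk, helmeted cyclists = 59/330 = 0.1788
risk, unhelmeted cyclists = 127/479 = 0.2651
RR = 0.1788 / 0.2651 = 0.674

RR: 0.674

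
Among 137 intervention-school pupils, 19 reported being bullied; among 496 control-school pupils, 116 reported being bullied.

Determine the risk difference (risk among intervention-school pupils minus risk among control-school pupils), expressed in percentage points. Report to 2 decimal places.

RD = -9.52

risk, intervention-school pupils = 19/137 = 0.1387
risk, control-school pupils = 116/496 = 0.2339
risk difference = 0.1387 − 0.2339 = -0.0952 → -9.52 percentage points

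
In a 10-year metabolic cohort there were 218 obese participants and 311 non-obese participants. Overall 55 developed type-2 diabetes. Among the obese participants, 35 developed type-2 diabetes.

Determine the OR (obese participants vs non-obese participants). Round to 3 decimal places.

obese participants without the outcome: 218 − 35 = 183
non-obese participants with the outcome: 55 − 35 = 20
non-obese participants without the outcome: 311 − 20 = 291
OR = (35 × 291) / (183 × 20) = 10185/3660 ≈ 2.783

OR = 2.783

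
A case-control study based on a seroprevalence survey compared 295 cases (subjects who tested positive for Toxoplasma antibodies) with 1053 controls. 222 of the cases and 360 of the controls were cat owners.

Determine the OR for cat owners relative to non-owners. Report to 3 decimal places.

OR = (222 × 693) / (360 × 73) = 153846/26280 ≈ 5.854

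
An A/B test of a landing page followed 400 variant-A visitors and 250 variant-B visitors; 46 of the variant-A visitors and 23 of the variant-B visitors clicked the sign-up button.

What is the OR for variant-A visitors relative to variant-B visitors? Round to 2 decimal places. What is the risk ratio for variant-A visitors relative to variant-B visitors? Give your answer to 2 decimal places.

odds, variant-A visitors = 46/354 = 0.1299
odds, variant-B visitors = 23/227 = 0.1013
OR = 0.1299 / 0.1013 = 1.28
risk, variant-A visitors = 46/400 = 0.1150
risk, variant-B visitors = 23/250 = 0.0920
RR = 0.1150 / 0.0920 = 1.25

OR = 1.28; RR = 1.25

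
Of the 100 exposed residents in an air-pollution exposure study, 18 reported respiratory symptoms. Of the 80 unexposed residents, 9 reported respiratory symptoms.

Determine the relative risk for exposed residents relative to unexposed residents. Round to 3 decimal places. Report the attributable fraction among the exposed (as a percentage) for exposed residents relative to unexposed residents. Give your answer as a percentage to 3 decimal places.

risk, exposed residents = 18/100 = 0.1800
risk, unexposed residents = 9/80 = 0.1125
RR = 0.1800 / 0.1125 = 1.600
AR% = (0.1800 − 0.1125) / 0.1800 = 0.3750 → 37.500%

RR = 1.600; AR% = 37.500%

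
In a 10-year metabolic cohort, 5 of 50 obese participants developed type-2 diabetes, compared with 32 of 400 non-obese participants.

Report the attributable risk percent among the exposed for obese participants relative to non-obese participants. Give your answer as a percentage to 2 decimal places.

AR% ≈ 20.00%

risk, obese participants = 5/50 = 0.1000
risk, non-obese participants = 32/400 = 0.0800
AR% = (0.1000 − 0.0800) / 0.1000 = 0.2000 → 20.00%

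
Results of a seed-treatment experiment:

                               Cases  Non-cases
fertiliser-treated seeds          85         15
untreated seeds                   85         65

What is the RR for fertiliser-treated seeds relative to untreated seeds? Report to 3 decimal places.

1.500

risk, fertiliser-treated seeds = 85/100 = 0.8500
risk, untreated seeds = 85/150 = 0.5667
RR = 0.8500 / 0.5667 = 1.500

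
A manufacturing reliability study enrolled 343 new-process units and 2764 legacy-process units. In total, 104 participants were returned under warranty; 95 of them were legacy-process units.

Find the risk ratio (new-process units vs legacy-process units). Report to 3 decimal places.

RR ≈ 0.763

new-process units with the outcome: 104 − 95 = 9
new-process units without the outcome: 343 − 9 = 334
legacy-process units without the outcome: 2764 − 95 = 2669
risk, new-process units = 9/343 = 0.02624
risk, legacy-process units = 95/2764 = 0.03437
RR = 0.02624 / 0.03437 = 0.763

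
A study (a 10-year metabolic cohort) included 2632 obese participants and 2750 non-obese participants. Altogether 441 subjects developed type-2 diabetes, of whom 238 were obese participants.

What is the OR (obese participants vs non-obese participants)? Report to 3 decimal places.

OR = 1.247

obese participants without the outcome: 2632 − 238 = 2394
non-obese participants with the outcome: 441 − 238 = 203
non-obese participants without the outcome: 2750 − 203 = 2547
odds, obese participants = 238/2394 = 0.0994
odds, non-obese participants = 203/2547 = 0.0797
OR = 0.0994 / 0.0797 = 1.247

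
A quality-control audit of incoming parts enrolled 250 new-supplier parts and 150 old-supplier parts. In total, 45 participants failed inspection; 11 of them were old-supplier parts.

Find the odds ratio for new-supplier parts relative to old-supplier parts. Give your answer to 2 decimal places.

new-supplier parts with the outcome: 45 − 11 = 34
new-supplier parts without the outcome: 250 − 34 = 216
old-supplier parts without the outcome: 150 − 11 = 139
odds, new-supplier parts = 34/216 = 0.1574
odds, old-supplier parts = 11/139 = 0.0791
OR = 0.1574 / 0.0791 = 1.99

1.99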